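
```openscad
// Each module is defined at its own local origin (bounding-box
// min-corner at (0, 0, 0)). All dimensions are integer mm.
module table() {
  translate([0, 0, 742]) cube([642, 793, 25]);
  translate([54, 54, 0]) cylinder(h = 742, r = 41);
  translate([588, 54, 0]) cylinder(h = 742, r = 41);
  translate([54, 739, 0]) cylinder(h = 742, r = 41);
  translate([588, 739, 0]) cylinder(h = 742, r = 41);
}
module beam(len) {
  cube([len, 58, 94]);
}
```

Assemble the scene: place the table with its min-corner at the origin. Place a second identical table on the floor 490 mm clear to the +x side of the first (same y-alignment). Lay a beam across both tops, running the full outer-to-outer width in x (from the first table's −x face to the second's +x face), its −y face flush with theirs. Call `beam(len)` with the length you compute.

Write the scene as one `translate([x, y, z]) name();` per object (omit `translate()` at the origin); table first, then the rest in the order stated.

table();
translate([1132, 0, 0]) table();
translate([0, 0, 767]) beam(1774);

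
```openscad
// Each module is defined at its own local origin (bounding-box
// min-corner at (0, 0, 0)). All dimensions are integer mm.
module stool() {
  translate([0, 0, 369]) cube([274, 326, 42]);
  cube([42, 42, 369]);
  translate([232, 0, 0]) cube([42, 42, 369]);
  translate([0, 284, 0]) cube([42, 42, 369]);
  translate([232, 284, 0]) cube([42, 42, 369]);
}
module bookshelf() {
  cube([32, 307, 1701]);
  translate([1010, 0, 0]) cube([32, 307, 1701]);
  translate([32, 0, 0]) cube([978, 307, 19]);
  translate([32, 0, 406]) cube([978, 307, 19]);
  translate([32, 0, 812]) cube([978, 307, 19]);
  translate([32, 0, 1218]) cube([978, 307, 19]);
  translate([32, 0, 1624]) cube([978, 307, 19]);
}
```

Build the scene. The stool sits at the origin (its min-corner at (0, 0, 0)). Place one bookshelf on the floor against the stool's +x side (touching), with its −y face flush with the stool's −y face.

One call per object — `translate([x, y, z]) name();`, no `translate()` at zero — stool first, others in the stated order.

stool();
translate([274, 0, 0]) bookshelf();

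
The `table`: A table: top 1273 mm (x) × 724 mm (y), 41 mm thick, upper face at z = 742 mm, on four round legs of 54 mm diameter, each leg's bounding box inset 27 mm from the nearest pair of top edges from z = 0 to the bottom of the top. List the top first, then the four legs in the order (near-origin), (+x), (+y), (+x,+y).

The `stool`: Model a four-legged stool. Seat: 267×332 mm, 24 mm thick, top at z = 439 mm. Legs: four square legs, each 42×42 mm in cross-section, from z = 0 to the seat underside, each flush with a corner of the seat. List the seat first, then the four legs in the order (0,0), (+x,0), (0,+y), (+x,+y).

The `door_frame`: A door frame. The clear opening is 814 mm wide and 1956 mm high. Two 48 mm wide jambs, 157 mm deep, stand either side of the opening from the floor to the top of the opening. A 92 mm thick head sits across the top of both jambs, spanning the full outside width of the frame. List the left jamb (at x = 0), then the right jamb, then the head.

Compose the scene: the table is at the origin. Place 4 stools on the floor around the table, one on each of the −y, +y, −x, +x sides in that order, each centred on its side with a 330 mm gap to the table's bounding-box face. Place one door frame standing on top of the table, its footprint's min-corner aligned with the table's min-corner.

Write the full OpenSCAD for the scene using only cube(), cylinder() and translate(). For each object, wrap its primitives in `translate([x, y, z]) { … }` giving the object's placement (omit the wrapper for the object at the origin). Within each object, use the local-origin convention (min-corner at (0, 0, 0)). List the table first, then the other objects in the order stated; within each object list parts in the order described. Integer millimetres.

translate([0, 0, 701]) cube([1273, 724, 41]);
translate([54, 54, 0]) cylinder(h = 701, r = 27);
translate([1219, 54, 0]) cylinder(h = 701, r = 27);
translate([54, 670, 0]) cylinder(h = 701, r = 27);
translate([1219, 670, 0]) cylinder(h = 701, r = 27);
translate([503, -662, 0]) {
  translate([0, 0, 415]) cube([267, 332, 24]);
  cube([42, 42, 415]);
  translate([225, 0, 0]) cube([42, 42, 415]);
  translate([0, 290, 0]) cube([42, 42, 415]);
  translate([225, 290, 0]) cube([42, 42, 415]);
}
translate([503, 1054, 0]) {
  translate([0, 0, 415]) cube([267, 332, 24]);
  cube([42, 42, 415]);
  translate([225, 0, 0]) cube([42, 42, 415]);
  translate([0, 290, 0]) cube([42, 42, 415]);
  translate([225, 290, 0]) cube([42, 42, 415]);
}
translate([-597, 196, 0]) {
  translate([0, 0, 415]) cube([267, 332, 24]);
  cube([42, 42, 415]);
  translate([225, 0, 0]) cube([42, 42, 415]);
  translate([0, 290, 0]) cube([42, 42, 415]);
  translate([225, 290, 0]) cube([42, 42, 415]);
}
translate([1603, 196, 0]) {
  translate([0, 0, 415]) cube([267, 332, 24]);
  cube([42, 42, 415]);
  translate([225, 0, 0]) cube([42, 42, 415]);
  translate([0, 290, 0]) cube([42, 42, 415]);
  translate([225, 290, 0]) cube([42, 42, 415]);
}
translate([0, 0, 742]) {
  cube([48, 157, 1956]);
  translate([862, 0, 0]) cube([48, 157, 1956]);
  translate([0, 0, 1956]) cube([910, 157, 92]);
}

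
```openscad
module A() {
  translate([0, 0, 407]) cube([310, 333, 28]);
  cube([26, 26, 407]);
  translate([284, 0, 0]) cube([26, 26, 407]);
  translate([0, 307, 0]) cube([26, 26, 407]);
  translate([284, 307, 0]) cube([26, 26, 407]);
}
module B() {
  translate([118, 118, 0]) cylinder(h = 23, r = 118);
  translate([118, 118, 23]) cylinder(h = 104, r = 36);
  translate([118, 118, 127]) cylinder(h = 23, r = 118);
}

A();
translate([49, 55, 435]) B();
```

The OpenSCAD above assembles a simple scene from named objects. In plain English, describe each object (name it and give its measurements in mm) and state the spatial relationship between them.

A is a simple wooden stool: a rectangular seat 310 mm (x) by 333 mm (y), 28 mm thick, top face at z = 435 mm, on four square legs, each 26×26 mm in cross-section. The legs rest on z = 0, each flush with a corner of the seat.

B is a spool: two coaxial disc flanges of radius 118 mm and thickness 23 mm, joined by a core cylinder of radius 36 mm and height 104 mm. The lower flange rests on z = 0 and the three cylinders share a vertical axis.

The spool is on top of the stool.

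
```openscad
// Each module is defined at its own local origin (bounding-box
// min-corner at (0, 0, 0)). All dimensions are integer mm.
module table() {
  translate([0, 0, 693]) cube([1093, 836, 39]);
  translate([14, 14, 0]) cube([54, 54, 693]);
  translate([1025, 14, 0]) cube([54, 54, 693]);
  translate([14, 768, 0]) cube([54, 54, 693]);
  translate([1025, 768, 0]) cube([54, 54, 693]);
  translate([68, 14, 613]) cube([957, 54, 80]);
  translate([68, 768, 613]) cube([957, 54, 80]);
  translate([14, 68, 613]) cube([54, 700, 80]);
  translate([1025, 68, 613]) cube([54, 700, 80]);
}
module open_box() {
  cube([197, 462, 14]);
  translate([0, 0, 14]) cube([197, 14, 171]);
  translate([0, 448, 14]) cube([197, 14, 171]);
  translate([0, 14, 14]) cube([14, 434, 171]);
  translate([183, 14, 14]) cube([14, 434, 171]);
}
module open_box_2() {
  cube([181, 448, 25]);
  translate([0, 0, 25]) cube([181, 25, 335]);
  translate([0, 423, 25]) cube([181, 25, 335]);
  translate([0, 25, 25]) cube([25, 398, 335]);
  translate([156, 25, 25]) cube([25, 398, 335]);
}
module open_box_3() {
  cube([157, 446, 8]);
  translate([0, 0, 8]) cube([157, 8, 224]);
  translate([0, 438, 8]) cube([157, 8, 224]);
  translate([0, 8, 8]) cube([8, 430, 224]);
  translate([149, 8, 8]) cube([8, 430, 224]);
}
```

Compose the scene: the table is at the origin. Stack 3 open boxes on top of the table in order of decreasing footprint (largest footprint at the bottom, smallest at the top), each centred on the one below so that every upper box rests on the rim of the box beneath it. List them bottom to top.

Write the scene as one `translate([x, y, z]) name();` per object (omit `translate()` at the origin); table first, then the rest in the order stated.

table();
translate([448, 187, 732]) open_box();
translate([456, 194, 917]) open_box_2();
translate([468, 195, 1277]) open_box_3();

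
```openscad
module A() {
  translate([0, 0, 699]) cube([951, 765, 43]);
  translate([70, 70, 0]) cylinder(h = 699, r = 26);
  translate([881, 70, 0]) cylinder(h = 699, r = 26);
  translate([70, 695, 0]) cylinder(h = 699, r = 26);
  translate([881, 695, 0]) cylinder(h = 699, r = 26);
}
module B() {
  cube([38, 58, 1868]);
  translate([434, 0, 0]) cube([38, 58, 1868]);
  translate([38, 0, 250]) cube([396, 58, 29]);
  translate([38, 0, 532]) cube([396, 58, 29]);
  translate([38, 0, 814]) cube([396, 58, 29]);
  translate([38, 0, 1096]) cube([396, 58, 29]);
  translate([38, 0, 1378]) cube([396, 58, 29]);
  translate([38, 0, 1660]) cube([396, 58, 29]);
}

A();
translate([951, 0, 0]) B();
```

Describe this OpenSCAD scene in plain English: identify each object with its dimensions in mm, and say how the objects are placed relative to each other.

A is a table: top 951 mm (x) × 765 mm (y), 43 mm thick, upper face at z = 742 mm, on four round legs of 52 mm diameter, each leg's bounding box inset 44 mm from the nearest pair of top edges, running from z = 0 to the bottom of the top.

B is a wooden ladder with two side rails of 38×58 mm section and 1868 mm height, set 472 mm apart overall. Between them run 6 rectangular rungs (58 mm deep, 29 mm thick), front faces flush with the rails' −y face. The bottom of the first rung is 250 mm above the floor and each subsequent rung is 282 mm higher than the one below.

The ladder is against the table's +x side, with their −y faces flush.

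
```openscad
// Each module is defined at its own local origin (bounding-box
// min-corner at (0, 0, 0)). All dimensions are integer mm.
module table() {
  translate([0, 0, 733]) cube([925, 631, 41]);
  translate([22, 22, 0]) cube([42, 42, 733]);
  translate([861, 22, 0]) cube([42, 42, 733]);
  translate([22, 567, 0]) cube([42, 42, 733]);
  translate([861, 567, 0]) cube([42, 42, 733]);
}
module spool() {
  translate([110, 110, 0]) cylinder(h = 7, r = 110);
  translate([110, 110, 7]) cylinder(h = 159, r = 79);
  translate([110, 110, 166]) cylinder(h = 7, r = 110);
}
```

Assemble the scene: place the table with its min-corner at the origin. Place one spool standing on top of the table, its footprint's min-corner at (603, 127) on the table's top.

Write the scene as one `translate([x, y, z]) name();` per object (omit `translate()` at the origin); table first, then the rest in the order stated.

table();
translate([603, 127, 774]) spool();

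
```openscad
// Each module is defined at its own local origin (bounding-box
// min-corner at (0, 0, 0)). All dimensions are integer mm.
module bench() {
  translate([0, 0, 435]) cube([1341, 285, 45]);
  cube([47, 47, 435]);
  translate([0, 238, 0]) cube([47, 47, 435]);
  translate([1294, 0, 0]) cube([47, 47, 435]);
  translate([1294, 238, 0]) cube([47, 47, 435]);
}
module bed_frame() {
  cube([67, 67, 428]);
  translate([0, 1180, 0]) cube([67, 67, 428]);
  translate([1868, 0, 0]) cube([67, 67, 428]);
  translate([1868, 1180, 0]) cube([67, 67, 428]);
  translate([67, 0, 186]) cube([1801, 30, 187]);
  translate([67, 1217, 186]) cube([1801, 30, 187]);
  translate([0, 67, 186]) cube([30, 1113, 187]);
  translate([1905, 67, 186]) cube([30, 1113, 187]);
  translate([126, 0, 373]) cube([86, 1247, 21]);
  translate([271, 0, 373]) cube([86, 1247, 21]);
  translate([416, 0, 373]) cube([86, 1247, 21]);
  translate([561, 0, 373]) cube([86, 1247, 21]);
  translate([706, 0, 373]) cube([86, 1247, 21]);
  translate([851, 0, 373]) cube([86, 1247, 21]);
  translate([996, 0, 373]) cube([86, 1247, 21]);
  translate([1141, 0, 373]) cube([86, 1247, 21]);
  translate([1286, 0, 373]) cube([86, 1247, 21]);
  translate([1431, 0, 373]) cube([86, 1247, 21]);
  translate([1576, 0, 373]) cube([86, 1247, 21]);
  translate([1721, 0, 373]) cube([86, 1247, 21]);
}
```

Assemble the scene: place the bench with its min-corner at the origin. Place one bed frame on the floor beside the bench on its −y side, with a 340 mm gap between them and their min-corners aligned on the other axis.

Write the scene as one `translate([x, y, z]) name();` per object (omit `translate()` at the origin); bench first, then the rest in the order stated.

bench();
translate([0, -1587, 0]) bed_frame();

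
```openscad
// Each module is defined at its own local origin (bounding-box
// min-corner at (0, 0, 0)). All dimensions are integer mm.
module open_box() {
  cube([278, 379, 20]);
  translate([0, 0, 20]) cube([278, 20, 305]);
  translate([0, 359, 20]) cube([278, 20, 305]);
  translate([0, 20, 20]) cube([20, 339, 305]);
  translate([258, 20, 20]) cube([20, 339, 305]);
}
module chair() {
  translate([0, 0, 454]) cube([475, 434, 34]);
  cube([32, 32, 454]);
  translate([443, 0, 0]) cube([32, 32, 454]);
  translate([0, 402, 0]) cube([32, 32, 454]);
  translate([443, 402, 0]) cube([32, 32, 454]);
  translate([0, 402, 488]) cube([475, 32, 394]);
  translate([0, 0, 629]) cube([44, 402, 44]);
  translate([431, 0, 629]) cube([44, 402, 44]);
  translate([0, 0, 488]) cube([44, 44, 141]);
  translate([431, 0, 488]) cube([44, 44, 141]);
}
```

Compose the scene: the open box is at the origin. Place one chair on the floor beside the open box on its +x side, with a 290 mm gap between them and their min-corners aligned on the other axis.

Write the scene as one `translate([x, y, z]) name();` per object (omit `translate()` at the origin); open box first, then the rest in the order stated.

open_box();
translate([568, 0, 0]) chair();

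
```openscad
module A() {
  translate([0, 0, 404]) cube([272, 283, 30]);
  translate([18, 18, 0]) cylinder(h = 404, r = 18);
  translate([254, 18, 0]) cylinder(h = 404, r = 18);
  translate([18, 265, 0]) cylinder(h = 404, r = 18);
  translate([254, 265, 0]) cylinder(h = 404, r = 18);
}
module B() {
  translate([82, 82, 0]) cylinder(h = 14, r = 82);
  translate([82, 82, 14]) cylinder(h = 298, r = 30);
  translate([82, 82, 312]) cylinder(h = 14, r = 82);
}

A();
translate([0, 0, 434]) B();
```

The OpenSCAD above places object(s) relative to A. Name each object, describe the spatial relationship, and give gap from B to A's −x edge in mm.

The spool's min-x is at 0; the stool's min-x is 0; gap = 0 mm.

A is a stool. B is a spool. The spool is on top of the stool. The gap from the spool to the stool's −x edge is 0 mm.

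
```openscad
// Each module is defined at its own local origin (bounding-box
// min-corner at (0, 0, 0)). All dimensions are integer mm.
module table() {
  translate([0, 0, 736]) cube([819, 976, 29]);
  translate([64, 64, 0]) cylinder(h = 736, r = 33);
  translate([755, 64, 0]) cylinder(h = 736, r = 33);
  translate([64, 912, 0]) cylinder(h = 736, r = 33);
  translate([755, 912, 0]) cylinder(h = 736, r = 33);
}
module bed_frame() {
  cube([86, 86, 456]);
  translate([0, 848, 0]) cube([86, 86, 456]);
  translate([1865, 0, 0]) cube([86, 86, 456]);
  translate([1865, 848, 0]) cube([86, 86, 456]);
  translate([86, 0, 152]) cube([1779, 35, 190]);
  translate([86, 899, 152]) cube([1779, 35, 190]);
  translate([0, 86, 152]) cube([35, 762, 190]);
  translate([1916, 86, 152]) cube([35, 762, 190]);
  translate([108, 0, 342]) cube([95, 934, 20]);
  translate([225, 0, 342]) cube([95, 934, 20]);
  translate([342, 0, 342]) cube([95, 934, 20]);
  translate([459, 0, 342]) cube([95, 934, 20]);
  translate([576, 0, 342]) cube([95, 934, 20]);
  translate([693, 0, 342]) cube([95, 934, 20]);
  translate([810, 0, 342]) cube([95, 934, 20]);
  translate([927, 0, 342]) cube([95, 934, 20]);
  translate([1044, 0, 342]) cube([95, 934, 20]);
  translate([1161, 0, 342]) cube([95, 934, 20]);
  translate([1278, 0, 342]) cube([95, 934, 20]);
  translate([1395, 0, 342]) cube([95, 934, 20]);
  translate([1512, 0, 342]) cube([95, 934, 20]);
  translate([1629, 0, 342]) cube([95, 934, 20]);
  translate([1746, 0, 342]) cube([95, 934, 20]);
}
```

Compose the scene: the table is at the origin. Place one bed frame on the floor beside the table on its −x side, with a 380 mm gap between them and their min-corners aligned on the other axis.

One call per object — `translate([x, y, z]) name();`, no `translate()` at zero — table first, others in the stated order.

table();
translate([-2331, 0, 0]) bed_frame();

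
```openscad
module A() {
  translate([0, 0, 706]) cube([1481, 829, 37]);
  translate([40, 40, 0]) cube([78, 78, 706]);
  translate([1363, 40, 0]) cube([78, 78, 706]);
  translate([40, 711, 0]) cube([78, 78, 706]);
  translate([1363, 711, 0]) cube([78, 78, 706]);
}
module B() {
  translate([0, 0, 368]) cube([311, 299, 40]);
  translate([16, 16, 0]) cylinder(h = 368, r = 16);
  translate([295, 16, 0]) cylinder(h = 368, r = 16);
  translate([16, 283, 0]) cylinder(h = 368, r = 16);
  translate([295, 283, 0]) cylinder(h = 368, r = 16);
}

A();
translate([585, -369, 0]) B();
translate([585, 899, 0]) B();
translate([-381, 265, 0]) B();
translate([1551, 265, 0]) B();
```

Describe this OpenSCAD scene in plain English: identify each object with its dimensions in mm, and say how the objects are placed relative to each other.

A is a table with a 1481×829 mm rectangular top, 37 mm thick, top surface at z = 743 mm, supported by four 78×78 mm square legs, each inset 40 mm from the nearest pair of top edges, running from the floor.

B is a simple wooden stool: a rectangular seat 311 mm (x) by 299 mm (y), 40 mm thick, top face at z = 408 mm, on four round legs, each 32 mm in diameter. The legs rest on z = 0, each leg's axis is inset half a diameter from the nearest pair of seat edges (so the leg's bounding box is flush with the corner).

Four stools sit around the table at the −y, +y, −x, +x sides.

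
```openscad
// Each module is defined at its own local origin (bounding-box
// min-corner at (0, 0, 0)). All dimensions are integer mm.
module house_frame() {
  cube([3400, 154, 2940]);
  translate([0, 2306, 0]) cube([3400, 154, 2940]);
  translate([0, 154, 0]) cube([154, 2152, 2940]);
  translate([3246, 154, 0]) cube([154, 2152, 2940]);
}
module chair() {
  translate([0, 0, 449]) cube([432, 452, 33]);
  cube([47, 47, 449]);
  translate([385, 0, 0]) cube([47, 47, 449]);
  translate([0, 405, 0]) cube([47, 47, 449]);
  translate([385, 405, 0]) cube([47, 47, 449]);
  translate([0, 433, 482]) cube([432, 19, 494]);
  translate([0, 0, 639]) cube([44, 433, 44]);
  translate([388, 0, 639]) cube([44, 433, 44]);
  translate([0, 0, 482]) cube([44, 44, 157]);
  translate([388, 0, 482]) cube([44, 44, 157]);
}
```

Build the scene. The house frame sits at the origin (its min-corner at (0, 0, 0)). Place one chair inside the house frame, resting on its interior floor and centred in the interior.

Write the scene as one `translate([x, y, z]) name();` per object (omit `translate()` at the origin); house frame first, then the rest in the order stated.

house_frame();
translate([1484, 1004, 0]) chair();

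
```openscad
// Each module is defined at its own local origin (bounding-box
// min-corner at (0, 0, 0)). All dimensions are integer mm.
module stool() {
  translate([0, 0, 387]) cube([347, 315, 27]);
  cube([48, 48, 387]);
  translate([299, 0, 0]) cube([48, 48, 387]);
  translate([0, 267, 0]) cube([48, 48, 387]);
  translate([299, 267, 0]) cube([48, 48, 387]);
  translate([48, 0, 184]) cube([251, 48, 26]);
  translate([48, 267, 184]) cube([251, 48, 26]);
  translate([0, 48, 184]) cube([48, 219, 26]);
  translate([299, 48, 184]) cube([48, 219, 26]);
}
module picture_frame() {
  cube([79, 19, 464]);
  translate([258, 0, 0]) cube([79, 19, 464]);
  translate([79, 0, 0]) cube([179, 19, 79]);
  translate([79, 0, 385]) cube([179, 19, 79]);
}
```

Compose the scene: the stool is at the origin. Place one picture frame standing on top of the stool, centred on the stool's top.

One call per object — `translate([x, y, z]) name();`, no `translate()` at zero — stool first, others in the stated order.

stool();
translate([5, 148, 414]) picture_frame();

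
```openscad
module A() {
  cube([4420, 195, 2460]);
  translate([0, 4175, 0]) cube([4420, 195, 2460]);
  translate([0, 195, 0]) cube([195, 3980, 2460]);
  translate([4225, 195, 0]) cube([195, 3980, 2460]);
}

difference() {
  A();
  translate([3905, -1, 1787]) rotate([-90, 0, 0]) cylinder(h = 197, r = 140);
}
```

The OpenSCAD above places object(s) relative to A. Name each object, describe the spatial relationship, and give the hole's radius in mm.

A is a house frame. The house frame has a circular hole through its front wall. The hole's radius is 140 mm.

The subtracted cylinder has r = 140 mm.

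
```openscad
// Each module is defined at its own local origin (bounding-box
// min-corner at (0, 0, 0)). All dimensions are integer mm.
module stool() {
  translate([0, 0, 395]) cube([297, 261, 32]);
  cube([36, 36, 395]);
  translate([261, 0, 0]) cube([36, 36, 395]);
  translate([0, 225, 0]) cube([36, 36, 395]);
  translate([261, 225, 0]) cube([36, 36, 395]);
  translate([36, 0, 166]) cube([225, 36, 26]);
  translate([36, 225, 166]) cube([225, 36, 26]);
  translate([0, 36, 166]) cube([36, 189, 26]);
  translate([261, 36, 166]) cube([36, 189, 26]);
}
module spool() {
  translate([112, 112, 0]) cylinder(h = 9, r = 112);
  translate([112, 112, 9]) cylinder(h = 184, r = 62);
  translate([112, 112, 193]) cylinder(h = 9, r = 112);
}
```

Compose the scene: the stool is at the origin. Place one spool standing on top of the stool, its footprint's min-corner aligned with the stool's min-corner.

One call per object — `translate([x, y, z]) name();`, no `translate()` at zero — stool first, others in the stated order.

stool();
translate([0, 0, 427]) spool();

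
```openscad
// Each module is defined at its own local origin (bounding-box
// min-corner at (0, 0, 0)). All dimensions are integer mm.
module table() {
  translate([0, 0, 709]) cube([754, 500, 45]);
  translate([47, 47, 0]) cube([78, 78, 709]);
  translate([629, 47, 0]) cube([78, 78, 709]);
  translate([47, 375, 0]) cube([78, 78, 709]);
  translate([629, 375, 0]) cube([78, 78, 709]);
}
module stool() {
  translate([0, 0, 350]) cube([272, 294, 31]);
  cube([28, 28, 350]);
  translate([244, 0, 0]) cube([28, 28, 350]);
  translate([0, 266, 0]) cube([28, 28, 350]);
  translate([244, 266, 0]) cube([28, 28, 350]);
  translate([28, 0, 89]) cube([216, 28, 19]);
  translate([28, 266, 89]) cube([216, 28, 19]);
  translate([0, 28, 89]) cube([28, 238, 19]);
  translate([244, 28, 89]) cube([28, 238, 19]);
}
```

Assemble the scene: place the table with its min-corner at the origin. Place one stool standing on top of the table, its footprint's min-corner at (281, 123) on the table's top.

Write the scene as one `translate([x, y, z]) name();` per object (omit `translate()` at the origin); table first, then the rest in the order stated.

table();
translate([281, 123, 754]) stool();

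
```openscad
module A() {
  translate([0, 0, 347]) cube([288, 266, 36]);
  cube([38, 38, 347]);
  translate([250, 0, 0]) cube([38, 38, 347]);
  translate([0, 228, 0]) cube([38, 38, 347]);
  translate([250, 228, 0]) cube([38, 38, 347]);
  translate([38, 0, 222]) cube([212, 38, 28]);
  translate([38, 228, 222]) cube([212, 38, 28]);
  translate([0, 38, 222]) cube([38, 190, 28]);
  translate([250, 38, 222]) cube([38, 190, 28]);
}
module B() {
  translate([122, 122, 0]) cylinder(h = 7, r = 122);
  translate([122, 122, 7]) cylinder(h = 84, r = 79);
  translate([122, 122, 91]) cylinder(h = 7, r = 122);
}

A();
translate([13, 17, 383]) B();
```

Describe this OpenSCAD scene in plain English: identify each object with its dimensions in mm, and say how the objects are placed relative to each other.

A is a simple wooden stool: a rectangular seat 288 mm (x) by 266 mm (y), 36 mm thick, top face at z = 383 mm, on four square legs, each 38×38 mm in cross-section. The legs rest on z = 0, each flush with a corner of the seat. Four stretchers, 38 mm wide and 28 mm tall, connect adjacent legs with their undersides at z = 222 mm, each running between the inner faces of the legs it joins and aligned with the legs' outer faces on the other axis.

B is a spool: two coaxial disc flanges of radius 122 mm and thickness 7 mm, joined by a core cylinder of radius 79 mm and height 84 mm. The lower flange rests on z = 0 and the three cylinders share a vertical axis.

The spool is on top of the stool.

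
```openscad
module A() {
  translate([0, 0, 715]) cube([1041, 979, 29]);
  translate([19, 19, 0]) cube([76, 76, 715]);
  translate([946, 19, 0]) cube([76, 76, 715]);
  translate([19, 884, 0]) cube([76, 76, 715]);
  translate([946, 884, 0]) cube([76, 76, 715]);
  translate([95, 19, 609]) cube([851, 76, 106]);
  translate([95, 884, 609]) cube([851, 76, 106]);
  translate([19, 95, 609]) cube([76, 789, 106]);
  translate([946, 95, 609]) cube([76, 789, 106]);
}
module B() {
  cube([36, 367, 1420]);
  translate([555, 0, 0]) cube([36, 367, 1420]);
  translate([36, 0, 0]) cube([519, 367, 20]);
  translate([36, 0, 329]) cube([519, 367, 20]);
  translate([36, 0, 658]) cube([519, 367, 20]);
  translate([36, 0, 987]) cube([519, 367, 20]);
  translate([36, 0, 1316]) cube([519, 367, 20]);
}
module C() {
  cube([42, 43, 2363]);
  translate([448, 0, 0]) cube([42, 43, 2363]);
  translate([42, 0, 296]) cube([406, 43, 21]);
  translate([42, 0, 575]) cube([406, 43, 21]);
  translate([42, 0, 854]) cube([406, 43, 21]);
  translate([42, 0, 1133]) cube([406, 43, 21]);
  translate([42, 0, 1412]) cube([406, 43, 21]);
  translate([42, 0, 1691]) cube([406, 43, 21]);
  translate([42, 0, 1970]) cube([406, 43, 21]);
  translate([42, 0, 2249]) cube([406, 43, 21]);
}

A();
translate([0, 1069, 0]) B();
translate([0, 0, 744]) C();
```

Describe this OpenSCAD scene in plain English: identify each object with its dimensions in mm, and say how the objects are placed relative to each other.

A is a table with a 1041×979 mm rectangular top, 29 mm thick, top surface at z = 744 mm, supported by four 76×76 mm square legs, each inset 19 mm from the nearest pair of top edges, running from the floor. Four apron rails, 76 mm thick and 106 mm tall, run between adjacent legs with their top edges flush with the underside of the top and their outer faces flush with the legs' outer faces.

B is an open bookshelf. Two side panels, each 36 mm thick, 367 mm deep and 1420 mm tall, stand 591 mm apart (outside-to-outside). Between them sit 5 shelves, each 20 mm thick and 367 mm deep, spanning the full gap between the sides. The bottom shelf rests on the floor (its underside at z = 0) and the clear gap between one shelf's top and the next shelf's underside is 309 mm.

C is a wooden ladder with two side rails of 42×43 mm section and 2363 mm height, set 490 mm apart overall. Between them run 8 rectangular rungs (43 mm deep, 21 mm thick), front faces flush with the rails' −y face. The bottom of the first rung is 296 mm above the floor and each subsequent rung is 279 mm higher than the one below.

The bookshelf is on the floor beside the table on its +y side. The ladder is on top of the table.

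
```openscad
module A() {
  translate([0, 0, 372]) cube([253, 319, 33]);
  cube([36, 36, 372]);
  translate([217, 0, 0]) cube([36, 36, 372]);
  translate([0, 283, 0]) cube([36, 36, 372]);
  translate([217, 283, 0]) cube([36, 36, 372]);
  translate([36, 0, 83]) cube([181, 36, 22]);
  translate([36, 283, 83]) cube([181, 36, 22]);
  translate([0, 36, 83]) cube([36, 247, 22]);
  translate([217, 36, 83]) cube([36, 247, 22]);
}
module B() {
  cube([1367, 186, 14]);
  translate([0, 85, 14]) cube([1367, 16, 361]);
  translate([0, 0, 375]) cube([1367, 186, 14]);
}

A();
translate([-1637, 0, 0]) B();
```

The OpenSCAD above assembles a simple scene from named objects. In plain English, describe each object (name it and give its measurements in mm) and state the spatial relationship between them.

A is a four-legged stool. The seat is a 253×319×33 mm slab whose top surface is at z = 405 mm; four square legs, each 36×36 mm in cross-section, run from the floor (z = 0) to the underside of the seat, each flush with a corner of the seat. Four stretchers, 36 mm wide and 22 mm tall, connect adjacent legs with their undersides at z = 83 mm, each running between the inner faces of the legs it joins and aligned with the legs' outer faces on the other axis.

B is an I-beam lying along x, 1367 mm long. Overall section height 389 mm. Two flanges 186 mm wide (y) and 14 mm thick, one on the floor and one at the top; a web 16 mm thick runs between them, centred on the flange width.

The I-beam is on the floor beside the stool on its −x side.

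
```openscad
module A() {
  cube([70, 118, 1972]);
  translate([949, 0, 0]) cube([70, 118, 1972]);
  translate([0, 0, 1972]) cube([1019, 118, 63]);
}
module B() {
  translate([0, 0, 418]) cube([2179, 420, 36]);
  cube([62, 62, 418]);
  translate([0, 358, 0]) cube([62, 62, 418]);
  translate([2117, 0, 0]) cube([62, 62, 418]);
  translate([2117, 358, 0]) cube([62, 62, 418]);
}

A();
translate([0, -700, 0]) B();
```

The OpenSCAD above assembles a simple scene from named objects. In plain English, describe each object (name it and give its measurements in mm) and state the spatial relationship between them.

A is a door frame. The clear opening is 879 mm wide and 1972 mm high. Two 70 mm wide jambs, 118 mm deep, stand either side of the opening from the floor to the top of the opening. A 63 mm thick head sits across the top of both jambs, spanning the full outside width of the frame.

B is a long wooden bench with a 2179 mm (x) × 420 mm (y) seat, 36 mm thick, its top surface 454 mm above the floor. Four 62 mm square legs at the seat corners, flush with the edges, run from z = 0 to the seat underside.

The bench is on the floor beside the door frame on its −y side.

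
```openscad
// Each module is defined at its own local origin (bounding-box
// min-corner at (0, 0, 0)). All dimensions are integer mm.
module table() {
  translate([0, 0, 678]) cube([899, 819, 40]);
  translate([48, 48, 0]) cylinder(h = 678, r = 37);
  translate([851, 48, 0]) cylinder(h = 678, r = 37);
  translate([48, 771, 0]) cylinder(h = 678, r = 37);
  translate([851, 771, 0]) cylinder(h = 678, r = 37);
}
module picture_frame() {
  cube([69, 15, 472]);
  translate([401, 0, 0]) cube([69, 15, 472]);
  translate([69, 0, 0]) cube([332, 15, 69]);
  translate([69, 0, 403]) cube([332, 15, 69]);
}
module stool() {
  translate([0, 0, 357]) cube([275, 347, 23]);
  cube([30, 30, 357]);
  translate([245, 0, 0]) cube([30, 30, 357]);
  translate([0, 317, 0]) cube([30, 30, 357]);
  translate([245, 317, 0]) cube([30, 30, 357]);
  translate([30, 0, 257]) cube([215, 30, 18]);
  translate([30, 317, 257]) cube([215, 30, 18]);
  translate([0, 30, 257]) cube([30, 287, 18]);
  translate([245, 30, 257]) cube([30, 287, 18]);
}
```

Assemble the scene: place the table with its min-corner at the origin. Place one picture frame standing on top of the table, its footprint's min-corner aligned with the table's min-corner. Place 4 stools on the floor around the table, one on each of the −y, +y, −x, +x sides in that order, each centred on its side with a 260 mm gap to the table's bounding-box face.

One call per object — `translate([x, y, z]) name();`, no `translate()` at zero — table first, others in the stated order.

table();
translate([0, 0, 718]) picture_frame();
translate([312, -607, 0]) stool();
translate([312, 1079, 0]) stool();
translate([-535, 236, 0]) stool();
translate([1159, 236, 0]) stool();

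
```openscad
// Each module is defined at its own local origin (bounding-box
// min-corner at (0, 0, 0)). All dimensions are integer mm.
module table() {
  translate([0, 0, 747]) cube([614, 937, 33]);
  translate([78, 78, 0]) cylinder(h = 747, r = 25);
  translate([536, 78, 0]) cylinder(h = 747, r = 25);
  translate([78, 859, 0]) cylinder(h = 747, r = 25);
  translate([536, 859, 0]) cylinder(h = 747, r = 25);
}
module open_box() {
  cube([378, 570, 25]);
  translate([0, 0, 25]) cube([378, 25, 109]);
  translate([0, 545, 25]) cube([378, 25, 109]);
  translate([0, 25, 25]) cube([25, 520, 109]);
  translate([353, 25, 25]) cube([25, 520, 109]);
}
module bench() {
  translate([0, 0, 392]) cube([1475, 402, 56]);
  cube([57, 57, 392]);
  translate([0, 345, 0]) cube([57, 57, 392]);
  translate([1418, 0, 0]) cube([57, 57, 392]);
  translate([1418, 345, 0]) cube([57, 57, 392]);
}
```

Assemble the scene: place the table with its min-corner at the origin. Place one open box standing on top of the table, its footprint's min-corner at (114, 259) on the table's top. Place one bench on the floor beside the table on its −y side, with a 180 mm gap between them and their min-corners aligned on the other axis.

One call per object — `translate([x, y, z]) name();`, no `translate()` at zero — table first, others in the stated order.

table();
translate([114, 259, 780]) open_box();
translate([0, -582, 0]) bench();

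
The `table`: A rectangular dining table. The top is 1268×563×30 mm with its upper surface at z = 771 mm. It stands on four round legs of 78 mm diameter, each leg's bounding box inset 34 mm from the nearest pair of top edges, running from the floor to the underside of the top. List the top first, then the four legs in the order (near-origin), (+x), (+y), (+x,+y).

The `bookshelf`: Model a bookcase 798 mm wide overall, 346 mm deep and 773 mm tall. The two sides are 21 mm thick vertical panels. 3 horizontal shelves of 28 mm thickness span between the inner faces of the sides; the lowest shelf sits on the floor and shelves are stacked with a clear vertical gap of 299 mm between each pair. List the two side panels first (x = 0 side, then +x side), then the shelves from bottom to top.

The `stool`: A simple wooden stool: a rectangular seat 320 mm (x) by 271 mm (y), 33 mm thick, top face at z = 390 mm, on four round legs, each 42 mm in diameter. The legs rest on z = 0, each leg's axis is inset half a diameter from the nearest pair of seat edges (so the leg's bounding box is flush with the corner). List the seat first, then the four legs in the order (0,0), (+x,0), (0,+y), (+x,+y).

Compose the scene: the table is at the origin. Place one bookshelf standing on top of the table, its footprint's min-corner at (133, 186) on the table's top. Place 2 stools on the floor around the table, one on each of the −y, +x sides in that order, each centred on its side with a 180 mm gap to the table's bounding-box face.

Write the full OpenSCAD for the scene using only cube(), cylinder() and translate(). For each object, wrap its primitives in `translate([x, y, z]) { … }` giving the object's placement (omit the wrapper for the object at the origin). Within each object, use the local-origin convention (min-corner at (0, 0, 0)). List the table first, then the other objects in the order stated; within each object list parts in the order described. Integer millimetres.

translate([0, 0, 741]) cube([1268, 563, 30]);
translate([73, 73, 0]) cylinder(h = 741, r = 39);
translate([1195, 73, 0]) cylinder(h = 741, r = 39);
translate([73, 490, 0]) cylinder(h = 741, r = 39);
translate([1195, 490, 0]) cylinder(h = 741, r = 39);
translate([133, 186, 771]) {
  cube([21, 346, 773]);
  translate([777, 0, 0]) cube([21, 346, 773]);
  translate([21, 0, 0]) cube([756, 346, 28]);
  translate([21, 0, 327]) cube([756, 346, 28]);
  translate([21, 0, 654]) cube([756, 346, 28]);
}
translate([474, -451, 0]) {
  translate([0, 0, 357]) cube([320, 271, 33]);
  translate([21, 21, 0]) cylinder(h = 357, r = 21);
  translate([299, 21, 0]) cylinder(h = 357, r = 21);
  translate([21, 250, 0]) cylinder(h = 357, r = 21);
  translate([299, 250, 0]) cylinder(h = 357, r = 21);
}
translate([1448, 146, 0]) {
  translate([0, 0, 357]) cube([320, 271, 33]);
  translate([21, 21, 0]) cylinder(h = 357, r = 21);
  translate([299, 21, 0]) cylinder(h = 357, r = 21);
  translate([21, 250, 0]) cylinder(h = 357, r = 21);
  translate([299, 250, 0]) cylinder(h = 357, r = 21);
}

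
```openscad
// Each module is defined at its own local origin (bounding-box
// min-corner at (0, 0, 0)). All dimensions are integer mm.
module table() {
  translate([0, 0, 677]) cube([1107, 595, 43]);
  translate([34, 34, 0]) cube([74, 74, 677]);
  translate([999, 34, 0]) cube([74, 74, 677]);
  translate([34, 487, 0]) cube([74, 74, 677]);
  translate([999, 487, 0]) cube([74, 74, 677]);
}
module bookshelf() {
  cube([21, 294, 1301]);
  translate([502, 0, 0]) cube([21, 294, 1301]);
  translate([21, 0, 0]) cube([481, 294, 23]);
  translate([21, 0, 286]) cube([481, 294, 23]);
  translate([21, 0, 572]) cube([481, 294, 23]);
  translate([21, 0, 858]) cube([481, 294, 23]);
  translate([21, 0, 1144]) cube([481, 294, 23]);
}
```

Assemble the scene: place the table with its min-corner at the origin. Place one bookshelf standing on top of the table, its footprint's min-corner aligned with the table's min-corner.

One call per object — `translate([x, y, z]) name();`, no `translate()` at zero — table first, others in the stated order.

table();
translate([0, 0, 720]) bookshelf();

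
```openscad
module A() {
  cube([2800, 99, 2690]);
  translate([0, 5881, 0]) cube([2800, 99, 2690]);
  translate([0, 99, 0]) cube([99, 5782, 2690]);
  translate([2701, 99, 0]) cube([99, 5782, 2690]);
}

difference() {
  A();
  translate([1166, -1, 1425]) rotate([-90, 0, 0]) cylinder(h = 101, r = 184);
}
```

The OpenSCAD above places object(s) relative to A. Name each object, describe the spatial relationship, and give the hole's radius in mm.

The subtracted cylinder has r = 184 mm.

A is a house frame. The house frame has a circular hole through its front wall. The hole's radius is 184 mm.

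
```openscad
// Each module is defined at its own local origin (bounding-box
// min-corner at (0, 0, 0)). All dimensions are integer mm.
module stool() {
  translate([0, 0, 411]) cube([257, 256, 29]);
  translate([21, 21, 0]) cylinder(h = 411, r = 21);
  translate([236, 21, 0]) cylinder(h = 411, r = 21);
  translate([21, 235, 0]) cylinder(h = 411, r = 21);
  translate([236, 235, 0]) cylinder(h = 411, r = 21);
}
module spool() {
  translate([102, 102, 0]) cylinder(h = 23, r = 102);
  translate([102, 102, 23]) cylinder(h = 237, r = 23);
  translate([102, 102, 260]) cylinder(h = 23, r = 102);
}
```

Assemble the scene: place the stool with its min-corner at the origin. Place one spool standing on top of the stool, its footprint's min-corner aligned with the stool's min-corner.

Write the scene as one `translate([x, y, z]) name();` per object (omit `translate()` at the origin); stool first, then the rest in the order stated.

stool();
translate([0, 0, 440]) spool();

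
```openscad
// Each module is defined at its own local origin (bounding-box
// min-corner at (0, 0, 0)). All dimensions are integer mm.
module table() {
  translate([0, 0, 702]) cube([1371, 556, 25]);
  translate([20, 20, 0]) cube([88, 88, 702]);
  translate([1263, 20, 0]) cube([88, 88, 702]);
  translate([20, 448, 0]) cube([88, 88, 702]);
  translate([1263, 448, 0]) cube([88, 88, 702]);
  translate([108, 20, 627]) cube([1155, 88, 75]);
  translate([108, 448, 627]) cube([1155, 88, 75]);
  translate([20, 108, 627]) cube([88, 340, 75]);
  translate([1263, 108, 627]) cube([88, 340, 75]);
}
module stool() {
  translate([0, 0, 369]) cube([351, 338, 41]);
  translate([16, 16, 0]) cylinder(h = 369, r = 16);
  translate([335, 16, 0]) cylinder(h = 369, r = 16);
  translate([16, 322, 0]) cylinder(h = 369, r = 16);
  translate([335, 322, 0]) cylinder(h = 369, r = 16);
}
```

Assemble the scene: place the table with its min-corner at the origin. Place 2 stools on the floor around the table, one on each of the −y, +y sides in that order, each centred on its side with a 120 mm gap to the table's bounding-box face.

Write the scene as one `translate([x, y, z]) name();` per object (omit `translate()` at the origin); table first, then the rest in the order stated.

table();
translate([510, -458, 0]) stool();
translate([510, 676, 0]) stool();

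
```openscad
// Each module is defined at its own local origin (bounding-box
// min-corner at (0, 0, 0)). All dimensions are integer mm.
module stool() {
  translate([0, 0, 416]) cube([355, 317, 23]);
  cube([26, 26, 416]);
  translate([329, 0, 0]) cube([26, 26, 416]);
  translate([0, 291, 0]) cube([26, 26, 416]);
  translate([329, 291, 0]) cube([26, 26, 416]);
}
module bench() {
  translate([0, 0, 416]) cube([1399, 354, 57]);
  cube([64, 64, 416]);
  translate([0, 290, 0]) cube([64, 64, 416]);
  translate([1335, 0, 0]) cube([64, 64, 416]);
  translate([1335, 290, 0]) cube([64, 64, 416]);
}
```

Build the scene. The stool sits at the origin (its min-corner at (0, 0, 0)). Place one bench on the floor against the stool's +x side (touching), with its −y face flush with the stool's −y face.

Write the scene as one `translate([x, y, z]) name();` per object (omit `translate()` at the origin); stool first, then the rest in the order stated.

stool();
translate([355, 0, 0]) bench();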